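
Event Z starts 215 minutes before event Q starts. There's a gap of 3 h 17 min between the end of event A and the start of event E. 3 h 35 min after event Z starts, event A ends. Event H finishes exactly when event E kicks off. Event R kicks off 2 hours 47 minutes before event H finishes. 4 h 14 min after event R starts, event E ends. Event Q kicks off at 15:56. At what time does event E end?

20:40

Event Z starts at 15:56 − 215 min = 12:21.
Event A ends at 12:21 + 215 min = 15:56.
Event E starts at 15:56 + 197 min = 19:13.
So event H ends at 19:13.
Event R starts at 19:13 − 167 min = 16:26.
Event E ends at 16:26 + 254 min = 20:40.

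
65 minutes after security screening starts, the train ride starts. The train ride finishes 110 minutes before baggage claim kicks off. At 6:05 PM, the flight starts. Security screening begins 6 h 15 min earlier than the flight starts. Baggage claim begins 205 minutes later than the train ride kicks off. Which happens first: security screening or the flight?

security screening

Security screening starts at 6:05 PM − 375 min = 11:50 AM.
Security screening starts at 11:50 AM and the flight starts at 6:05 PM, so security screening is first.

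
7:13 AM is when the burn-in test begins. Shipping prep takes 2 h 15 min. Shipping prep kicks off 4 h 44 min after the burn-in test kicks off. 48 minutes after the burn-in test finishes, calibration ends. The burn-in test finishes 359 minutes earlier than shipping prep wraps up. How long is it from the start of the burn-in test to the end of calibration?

1 hour 48 minutes

Shipping prep starts at 7:13 AM + 284 min = 11:57 AM.
Shipping prep ends at 11:57 AM + 135 min = 2:12 PM.
The burn-in test ends at 2:12 PM − 359 min = 8:13 AM.
Calibration ends at 8:13 AM + 48 min = 9:01 AM.
From 7:13 AM to 9:01 AM is 1 hour 48 minutes.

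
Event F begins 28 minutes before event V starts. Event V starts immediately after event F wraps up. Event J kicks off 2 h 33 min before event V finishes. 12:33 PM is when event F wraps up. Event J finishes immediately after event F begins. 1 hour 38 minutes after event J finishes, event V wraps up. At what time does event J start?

11:10 AM

Event V starts at 12:33 PM.
Event F starts at 12:33 PM − 28 min = 12:05 PM.
So event J ends at 12:05 PM.
Event V ends at 12:05 PM + 98 min = 1:43 PM.
Event J starts at 1:43 PM − 153 min = 11:10 AM.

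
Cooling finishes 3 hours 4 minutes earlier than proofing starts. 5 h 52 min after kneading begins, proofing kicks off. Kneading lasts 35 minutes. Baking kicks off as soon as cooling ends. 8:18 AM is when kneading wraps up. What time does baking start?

Kneading starts at 8:18 AM − 35 min = 7:43 AM.
Proofing starts at 7:43 AM + 352 min = 1:35 PM.
Cooling ends at 1:35 PM − 184 min = 10:31 AM.
So baking starts at 10:31 AM.

10:31 AM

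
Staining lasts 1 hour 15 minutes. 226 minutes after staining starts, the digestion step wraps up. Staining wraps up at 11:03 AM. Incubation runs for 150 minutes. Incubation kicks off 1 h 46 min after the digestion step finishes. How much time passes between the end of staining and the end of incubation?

407 minutes

Staining starts at 11:03 AM − 75 min = 9:48 AM.
The digestion step ends at 9:48 AM + 226 min = 1:34 PM.
Incubation starts at 1:34 PM + 106 min = 3:20 PM.
Incubation ends at 3:20 PM + 150 min = 5:50 PM.
From 11:03 AM to 5:50 PM is 407 minutes.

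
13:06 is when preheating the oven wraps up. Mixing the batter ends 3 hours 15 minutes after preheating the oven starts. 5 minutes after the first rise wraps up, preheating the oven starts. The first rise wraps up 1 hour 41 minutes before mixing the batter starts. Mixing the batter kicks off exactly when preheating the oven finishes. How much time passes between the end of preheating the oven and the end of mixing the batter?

Mixing the batter starts at 13:06.
The first rise ends at 13:06 − 101 min = 11:25.
Preheating the oven starts at 11:25 + 5 min = 11:30.
Mixing the batter ends at 11:30 + 195 min = 14:45.
From 13:06 to 14:45 is 99 minutes.

99 minutes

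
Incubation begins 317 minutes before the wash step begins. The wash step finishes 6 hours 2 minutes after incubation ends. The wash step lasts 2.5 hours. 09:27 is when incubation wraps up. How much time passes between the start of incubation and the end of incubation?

1 hour 45 minutes

The wash step ends at 09:27 + 362 min = 15:29.
The wash step starts at 15:29 − 150 min = 12:59.
Incubation starts at 12:59 − 317 min = 07:42.
From 07:42 to 09:27 is 1 hour 45 minutes.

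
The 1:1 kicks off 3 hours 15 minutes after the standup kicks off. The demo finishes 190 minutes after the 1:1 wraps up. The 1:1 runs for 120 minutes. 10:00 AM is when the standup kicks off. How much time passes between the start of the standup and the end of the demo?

The 1:1 starts at 10:00 AM + 195 min = 1:15 PM.
The 1:1 ends at 1:15 PM + 120 min = 3:15 PM.
The demo ends at 3:15 PM + 190 min = 6:25 PM.
From 10:00 AM to 6:25 PM is 505 minutes.

505 minutes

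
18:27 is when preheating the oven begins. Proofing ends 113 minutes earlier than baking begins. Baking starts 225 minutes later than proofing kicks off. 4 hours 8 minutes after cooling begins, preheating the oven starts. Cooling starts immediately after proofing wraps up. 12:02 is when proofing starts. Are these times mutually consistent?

No

Baking starts at 12:02 + 225 min = 15:47.
Proofing ends at 15:47 − 113 min = 13:54.
So cooling starts at 13:54.
Preheating the oven starts at 13:54 + 248 min = 18:02.
But preheating the oven is also said to start at 18:27 — a 25-minute conflict.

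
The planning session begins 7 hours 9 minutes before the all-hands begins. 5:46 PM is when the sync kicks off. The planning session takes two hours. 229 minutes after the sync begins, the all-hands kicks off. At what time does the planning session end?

4:26 PM

The all-hands starts at 5:46 PM + 229 min = 9:35 PM.
The planning session starts at 9:35 PM − 429 min = 2:26 PM.
The planning session ends at 2:26 PM + 120 min = 4:26 PM.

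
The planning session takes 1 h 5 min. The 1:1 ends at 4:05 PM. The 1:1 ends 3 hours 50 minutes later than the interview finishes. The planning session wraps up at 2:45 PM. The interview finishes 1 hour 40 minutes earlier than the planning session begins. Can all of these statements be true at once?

The planning session starts at 2:45 PM − 65 min = 1:40 PM.
The interview ends at 1:40 PM − 100 min = 12:00 PM.
The 1:1 ends at 12:00 PM + 230 min = 3:50 PM.
But the 1:1 is also said to end at 4:05 PM — a 15-minute conflict.

No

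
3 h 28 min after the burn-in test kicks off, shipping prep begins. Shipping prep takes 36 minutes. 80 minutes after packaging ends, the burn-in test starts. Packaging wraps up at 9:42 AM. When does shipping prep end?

The burn-in test starts at 9:42 AM + 80 min = 11:02 AM.
Shipping prep starts at 11:02 AM + 208 min = 2:30 PM.
Shipping prep ends at 2:30 PM + 36 min = 3:06 PM.

3:06 PM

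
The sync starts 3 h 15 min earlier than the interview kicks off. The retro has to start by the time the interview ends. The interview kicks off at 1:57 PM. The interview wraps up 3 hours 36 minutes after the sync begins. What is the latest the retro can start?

The sync starts at 1:57 PM − 195 min = 10:42 AM.
The interview ends at 10:42 AM + 216 min = 2:18 PM.
The retro is bounded by the interview, so the latest it can start is 2:18 PM.

2:18 PM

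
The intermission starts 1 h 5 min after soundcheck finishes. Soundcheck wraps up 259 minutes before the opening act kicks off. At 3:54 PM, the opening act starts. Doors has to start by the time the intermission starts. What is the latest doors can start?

12:40 PM

Soundcheck ends at 3:54 PM − 259 min = 11:35 AM.
The intermission starts at 11:35 AM + 65 min = 12:40 PM.
Doors is bounded by the intermission, so the latest it can start is 12:40 PM.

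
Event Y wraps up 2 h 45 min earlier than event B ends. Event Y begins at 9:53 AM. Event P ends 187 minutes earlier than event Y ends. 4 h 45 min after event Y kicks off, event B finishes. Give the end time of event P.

Event B ends at 9:53 AM + 285 min = 2:38 PM.
Event Y ends at 2:38 PM − 165 min = 11:53 AM.
Event P ends at 11:53 AM − 187 min = 8:46 AM.

8:46 AM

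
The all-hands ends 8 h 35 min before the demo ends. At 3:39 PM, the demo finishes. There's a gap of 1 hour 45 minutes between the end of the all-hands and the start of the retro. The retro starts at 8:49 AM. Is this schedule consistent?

The all-hands ends at 3:39 PM − 515 min = 7:04 AM.
The retro starts at 7:04 AM + 105 min = 8:49 AM.
That matches the stated 8:49 AM, so the schedule is consistent.

Yes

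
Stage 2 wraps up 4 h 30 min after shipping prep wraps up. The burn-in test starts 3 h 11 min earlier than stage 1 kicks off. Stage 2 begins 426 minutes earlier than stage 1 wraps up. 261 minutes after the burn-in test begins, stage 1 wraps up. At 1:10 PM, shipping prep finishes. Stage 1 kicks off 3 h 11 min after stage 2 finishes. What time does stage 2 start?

Stage 2 ends at 1:10 PM + 270 min = 5:40 PM.
Stage 1 starts at 5:40 PM + 191 min = 8:51 PM.
The burn-in test starts at 8:51 PM − 191 min = 5:40 PM.
Stage 1 ends at 5:40 PM + 261 min = 10:01 PM.
Stage 2 starts at 10:01 PM − 426 min = 2:55 PM.

2:55 PM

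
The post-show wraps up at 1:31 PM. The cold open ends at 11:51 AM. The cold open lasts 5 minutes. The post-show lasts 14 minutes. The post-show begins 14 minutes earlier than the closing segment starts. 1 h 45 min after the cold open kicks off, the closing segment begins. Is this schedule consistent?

Yes

The cold open starts at 11:51 AM − 5 min = 11:46 AM.
The closing segment starts at 11:46 AM + 105 min = 1:31 PM.
The post-show starts at 1:31 PM − 14 min = 1:17 PM.
The post-show ends at 1:17 PM + 14 min = 1:31 PM.
That matches the stated 1:31 PM, so the schedule is consistent.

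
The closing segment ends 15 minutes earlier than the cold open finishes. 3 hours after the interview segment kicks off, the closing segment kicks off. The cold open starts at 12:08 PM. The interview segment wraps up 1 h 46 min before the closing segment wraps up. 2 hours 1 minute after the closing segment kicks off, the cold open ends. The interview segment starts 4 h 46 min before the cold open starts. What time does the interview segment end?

The interview segment starts at 12:08 PM − 286 min = 7:22 AM.
The closing segment starts at 7:22 AM + 180 min = 10:22 AM.
The cold open ends at 10:22 AM + 121 min = 12:23 PM.
The closing segment ends at 12:23 PM − 15 min = 12:08 PM.
The interview segment ends at 12:08 PM − 106 min = 10:22 AM.

10:22 AM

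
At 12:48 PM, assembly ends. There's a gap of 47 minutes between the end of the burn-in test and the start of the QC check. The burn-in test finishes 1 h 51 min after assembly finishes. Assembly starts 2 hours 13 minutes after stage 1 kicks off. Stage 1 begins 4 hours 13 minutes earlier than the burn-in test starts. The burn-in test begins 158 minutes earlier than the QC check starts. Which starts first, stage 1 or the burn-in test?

stage 1

The burn-in test ends at 12:48 PM + 111 min = 2:39 PM.
The QC check starts at 2:39 PM + 47 min = 3:26 PM.
The burn-in test starts at 3:26 PM − 158 min = 12:48 PM.
Stage 1 starts at 12:48 PM − 253 min = 8:35 AM.
Stage 1 starts at 8:35 AM and the burn-in test starts at 12:48 PM, so stage 1 is first.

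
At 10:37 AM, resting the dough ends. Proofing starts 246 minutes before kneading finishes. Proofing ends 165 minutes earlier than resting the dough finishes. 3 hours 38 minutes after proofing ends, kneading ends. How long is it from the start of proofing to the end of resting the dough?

Proofing ends at 10:37 AM − 165 min = 7:52 AM.
Kneading ends at 7:52 AM + 218 min = 11:30 AM.
Proofing starts at 11:30 AM − 246 min = 7:24 AM.
From 7:24 AM to 10:37 AM is 193 minutes.

193 minutes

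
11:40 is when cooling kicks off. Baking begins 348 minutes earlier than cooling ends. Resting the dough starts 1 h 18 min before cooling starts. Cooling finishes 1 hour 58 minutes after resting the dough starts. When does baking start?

06:32

Resting the dough starts at 11:40 − 78 min = 10:22.
Cooling ends at 10:22 + 118 min = 12:20.
Baking starts at 12:20 − 348 min = 06:32.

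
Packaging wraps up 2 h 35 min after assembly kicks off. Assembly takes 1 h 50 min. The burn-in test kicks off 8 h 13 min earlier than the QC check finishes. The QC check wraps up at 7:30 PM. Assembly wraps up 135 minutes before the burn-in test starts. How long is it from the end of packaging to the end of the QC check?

583 minutes

The burn-in test starts at 7:30 PM − 493 min = 11:17 AM.
Assembly ends at 11:17 AM − 135 min = 9:02 AM.
Assembly starts at 9:02 AM − 110 min = 7:12 AM.
Packaging ends at 7:12 AM + 155 min = 9:47 AM.
From 9:47 AM to 7:30 PM is 583 minutes.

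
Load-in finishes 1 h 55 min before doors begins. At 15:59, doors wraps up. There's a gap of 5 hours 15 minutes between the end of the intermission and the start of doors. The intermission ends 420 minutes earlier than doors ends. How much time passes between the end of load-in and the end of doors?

3 hours 40 minutes

The intermission ends at 15:59 − 420 min = 08:59.
Doors starts at 08:59 + 315 min = 14:14.
Load-in ends at 14:14 − 115 min = 12:19.
From 12:19 to 15:59 is 3 hours 40 minutes.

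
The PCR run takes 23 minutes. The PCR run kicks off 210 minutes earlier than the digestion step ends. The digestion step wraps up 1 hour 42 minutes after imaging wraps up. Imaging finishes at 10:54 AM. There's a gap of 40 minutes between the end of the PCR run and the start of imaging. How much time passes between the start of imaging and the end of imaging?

45 minutes

The digestion step ends at 10:54 AM + 102 min = 12:36 PM.
The PCR run starts at 12:36 PM − 210 min = 9:06 AM.
The PCR run ends at 9:06 AM + 23 min = 9:29 AM.
Imaging starts at 9:29 AM + 40 min = 10:09 AM.
From 10:09 AM to 10:54 AM is 45 minutes.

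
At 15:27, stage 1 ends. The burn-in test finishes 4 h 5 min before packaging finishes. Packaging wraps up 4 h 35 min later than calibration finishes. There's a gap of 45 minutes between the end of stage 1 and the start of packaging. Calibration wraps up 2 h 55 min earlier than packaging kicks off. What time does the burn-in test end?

13:47

Packaging starts at 15:27 + 45 min = 16:12.
Calibration ends at 16:12 − 175 min = 13:17.
Packaging ends at 13:17 + 275 min = 17:52.
The burn-in test ends at 17:52 − 245 min = 13:47.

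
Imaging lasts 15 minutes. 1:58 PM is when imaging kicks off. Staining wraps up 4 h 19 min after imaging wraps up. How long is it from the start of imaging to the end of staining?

4 hours 34 minutes

Imaging ends at 1:58 PM + 15 min = 2:13 PM.
Staining ends at 2:13 PM + 259 min = 6:32 PM.
From 1:58 PM to 6:32 PM is 4 hours 34 minutes.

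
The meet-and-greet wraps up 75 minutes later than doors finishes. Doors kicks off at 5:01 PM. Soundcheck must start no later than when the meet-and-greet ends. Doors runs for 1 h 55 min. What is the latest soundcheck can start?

Doors ends at 5:01 PM + 115 min = 6:56 PM.
The meet-and-greet ends at 6:56 PM + 75 min = 8:11 PM.
Soundcheck is bounded by the meet-and-greet, so the latest it can start is 8:11 PM.

8:11 PM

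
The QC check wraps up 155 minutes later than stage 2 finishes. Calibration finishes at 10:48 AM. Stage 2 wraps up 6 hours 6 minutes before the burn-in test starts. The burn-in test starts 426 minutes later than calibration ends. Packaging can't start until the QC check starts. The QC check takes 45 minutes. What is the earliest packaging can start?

1:38 PM

The burn-in test starts at 10:48 AM + 426 min = 5:54 PM.
Stage 2 ends at 5:54 PM − 366 min = 11:48 AM.
The QC check ends at 11:48 AM + 155 min = 2:23 PM.
The QC check starts at 2:23 PM − 45 min = 1:38 PM.
Packaging is bounded by the QC check, so the earliest it can start is 1:38 PM.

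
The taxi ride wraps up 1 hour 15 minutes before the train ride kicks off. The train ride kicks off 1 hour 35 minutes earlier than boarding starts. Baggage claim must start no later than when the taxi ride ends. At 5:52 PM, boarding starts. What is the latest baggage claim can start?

The train ride starts at 5:52 PM − 95 min = 4:17 PM.
The taxi ride ends at 4:17 PM − 75 min = 3:02 PM.
Baggage claim is bounded by the taxi ride, so the latest it can start is 3:02 PM.

3:02 PM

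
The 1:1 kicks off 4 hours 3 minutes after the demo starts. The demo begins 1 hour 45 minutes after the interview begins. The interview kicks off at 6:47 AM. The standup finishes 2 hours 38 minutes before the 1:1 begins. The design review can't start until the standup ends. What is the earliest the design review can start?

The demo starts at 6:47 AM + 105 min = 8:32 AM.
The 1:1 starts at 8:32 AM + 243 min = 12:35 PM.
The standup ends at 12:35 PM − 158 min = 9:57 AM.
The design review is bounded by the standup, so the earliest it can start is 9:57 AM.

9:57 AM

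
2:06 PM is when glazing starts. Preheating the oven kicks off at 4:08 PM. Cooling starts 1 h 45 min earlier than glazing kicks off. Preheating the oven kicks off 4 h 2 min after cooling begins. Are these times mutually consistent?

Cooling starts at 2:06 PM − 105 min = 12:21 PM.
Preheating the oven starts at 12:21 PM + 242 min = 4:23 PM.
But preheating the oven is also said to start at 4:08 PM — a 15-minute conflict.

No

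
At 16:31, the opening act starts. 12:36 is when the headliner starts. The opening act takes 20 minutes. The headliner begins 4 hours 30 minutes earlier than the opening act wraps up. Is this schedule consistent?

No

The opening act ends at 16:31 + 20 min = 16:51.
The headliner starts at 16:51 − 270 min = 12:21.
But the headliner is also said to start at 12:36 — a 15-minute conflict.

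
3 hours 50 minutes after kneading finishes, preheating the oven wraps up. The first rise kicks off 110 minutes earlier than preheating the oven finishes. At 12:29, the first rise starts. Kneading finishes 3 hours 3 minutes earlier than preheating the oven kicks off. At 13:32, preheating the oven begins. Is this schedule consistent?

Kneading ends at 13:32 − 183 min = 10:29.
Preheating the oven ends at 10:29 + 230 min = 14:19.
The first rise starts at 14:19 − 110 min = 12:29.
That matches the stated 12:29, so the schedule is consistent.

Yes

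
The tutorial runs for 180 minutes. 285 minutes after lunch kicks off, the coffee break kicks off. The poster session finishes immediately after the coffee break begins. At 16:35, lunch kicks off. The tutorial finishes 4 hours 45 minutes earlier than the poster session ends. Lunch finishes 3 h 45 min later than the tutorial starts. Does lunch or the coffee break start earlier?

The coffee break starts at 16:35 + 285 min = 21:20.
Lunch starts at 16:35 and the coffee break starts at 21:20, so lunch is first.

lunch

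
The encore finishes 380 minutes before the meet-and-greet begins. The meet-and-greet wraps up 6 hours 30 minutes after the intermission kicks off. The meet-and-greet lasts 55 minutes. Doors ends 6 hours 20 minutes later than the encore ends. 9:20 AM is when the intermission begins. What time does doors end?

2:55 PM

The meet-and-greet ends at 9:20 AM + 390 min = 3:50 PM.
The meet-and-greet starts at 3:50 PM − 55 min = 2:55 PM.
The encore ends at 2:55 PM − 380 min = 8:35 AM.
Doors ends at 8:35 AM + 380 min = 2:55 PM.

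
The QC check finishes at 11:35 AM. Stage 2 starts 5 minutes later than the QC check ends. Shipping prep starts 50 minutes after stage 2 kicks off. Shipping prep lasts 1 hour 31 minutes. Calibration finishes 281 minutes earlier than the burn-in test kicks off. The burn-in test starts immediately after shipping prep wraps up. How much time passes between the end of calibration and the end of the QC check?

2 h 15 min

Stage 2 starts at 11:35 AM + 5 min = 11:40 AM.
Shipping prep starts at 11:40 AM + 50 min = 12:30 PM.
Shipping prep ends at 12:30 PM + 91 min = 2:01 PM.
So the burn-in test starts at 2:01 PM.
Calibration ends at 2:01 PM − 281 min = 9:20 AM.
From 9:20 AM to 11:35 AM is 2 h 15 min.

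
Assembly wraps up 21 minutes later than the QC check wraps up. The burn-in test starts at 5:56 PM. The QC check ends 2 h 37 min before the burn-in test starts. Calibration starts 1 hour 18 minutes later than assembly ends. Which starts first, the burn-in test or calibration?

The QC check ends at 5:56 PM − 157 min = 3:19 PM.
Assembly ends at 3:19 PM + 21 min = 3:40 PM.
Calibration starts at 3:40 PM + 78 min = 4:58 PM.
The burn-in test starts at 5:56 PM and calibration starts at 4:58 PM, so calibration is first.

calibration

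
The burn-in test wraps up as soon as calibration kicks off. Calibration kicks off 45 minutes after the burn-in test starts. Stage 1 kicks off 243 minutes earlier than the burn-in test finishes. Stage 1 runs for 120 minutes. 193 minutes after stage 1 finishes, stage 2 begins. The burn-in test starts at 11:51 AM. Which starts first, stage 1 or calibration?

stage 1

Calibration starts at 11:51 AM + 45 min = 12:36 PM.
So the burn-in test ends at 12:36 PM.
Stage 1 starts at 12:36 PM − 243 min = 8:33 AM.
Stage 1 starts at 8:33 AM and calibration starts at 12:36 PM, so stage 1 is first.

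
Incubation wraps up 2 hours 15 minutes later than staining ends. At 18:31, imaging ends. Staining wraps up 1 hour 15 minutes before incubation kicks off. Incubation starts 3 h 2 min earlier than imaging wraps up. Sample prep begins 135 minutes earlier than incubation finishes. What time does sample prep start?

14:14

Incubation starts at 18:31 − 182 min = 15:29.
Staining ends at 15:29 − 75 min = 14:14.
Incubation ends at 14:14 + 135 min = 16:29.
Sample prep starts at 16:29 − 135 min = 14:14.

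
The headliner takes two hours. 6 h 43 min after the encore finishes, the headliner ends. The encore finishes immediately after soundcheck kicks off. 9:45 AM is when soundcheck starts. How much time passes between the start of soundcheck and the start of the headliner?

283 minutes

The encore ends at 9:45 AM.
The headliner ends at 9:45 AM + 403 min = 4:28 PM.
The headliner starts at 4:28 PM − 120 min = 2:28 PM.
From 9:45 AM to 2:28 PM is 283 minutes.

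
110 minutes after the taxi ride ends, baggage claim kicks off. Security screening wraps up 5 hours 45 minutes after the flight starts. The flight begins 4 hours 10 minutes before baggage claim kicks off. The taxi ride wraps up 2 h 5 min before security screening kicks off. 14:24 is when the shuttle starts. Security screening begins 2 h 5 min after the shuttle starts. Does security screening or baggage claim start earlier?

Security screening starts at 14:24 + 125 min = 16:29.
The taxi ride ends at 16:29 − 125 min = 14:24.
Baggage claim starts at 14:24 + 110 min = 16:14.
Security screening starts at 16:29 and baggage claim starts at 16:14, so baggage claim is first.

baggage claim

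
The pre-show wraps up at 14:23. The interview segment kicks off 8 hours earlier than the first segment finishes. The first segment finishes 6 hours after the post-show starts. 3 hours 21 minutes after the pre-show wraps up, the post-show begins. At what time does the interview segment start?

15:44

The post-show starts at 14:23 + 201 min = 17:44.
The first segment ends at 17:44 + 360 min = 23:44.
The interview segment starts at 23:44 − 480 min = 15:44.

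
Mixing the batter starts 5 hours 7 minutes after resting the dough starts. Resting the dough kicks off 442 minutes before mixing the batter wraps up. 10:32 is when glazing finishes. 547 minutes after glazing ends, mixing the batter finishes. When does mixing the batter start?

17:24

Mixing the batter ends at 10:32 + 547 min = 19:39.
Resting the dough starts at 19:39 − 442 min = 12:17.
Mixing the batter starts at 12:17 + 307 min = 17:24.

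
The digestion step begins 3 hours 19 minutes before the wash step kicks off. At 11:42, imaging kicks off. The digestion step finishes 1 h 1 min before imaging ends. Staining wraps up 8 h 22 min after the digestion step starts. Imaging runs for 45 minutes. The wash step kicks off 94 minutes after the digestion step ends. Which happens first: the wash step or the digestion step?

the digestion step

Imaging ends at 11:42 + 45 min = 12:27.
The digestion step ends at 12:27 − 61 min = 11:26.
The wash step starts at 11:26 + 94 min = 13:00.
The digestion step starts at 13:00 − 199 min = 09:41.
The wash step starts at 13:00 and the digestion step starts at 09:41, so the digestion step is first.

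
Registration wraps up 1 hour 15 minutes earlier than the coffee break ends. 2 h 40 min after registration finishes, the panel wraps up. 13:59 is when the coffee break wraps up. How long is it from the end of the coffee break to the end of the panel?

Registration ends at 13:59 − 75 min = 12:44.
The panel ends at 12:44 + 160 min = 15:24.
From 13:59 to 15:24 is 1 h 25 min.

1 h 25 min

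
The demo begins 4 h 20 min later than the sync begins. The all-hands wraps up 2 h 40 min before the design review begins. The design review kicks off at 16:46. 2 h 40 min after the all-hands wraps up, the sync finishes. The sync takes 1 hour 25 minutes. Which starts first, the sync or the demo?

the sync

The all-hands ends at 16:46 − 160 min = 14:06.
The sync ends at 14:06 + 160 min = 16:46.
The sync starts at 16:46 − 85 min = 15:21.
The demo starts at 15:21 + 260 min = 19:41.
The sync starts at 15:21 and the demo starts at 19:41, so the sync is first.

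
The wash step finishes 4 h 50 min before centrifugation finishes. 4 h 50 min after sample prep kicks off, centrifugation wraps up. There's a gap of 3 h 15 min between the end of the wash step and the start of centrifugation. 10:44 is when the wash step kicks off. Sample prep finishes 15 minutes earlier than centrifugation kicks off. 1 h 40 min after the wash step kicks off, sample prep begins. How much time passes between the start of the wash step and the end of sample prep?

Sample prep starts at 10:44 + 100 min = 12:24.
Centrifugation ends at 12:24 + 290 min = 17:14.
The wash step ends at 17:14 − 290 min = 12:24.
Centrifugation starts at 12:24 + 195 min = 15:39.
Sample prep ends at 15:39 − 15 min = 15:24.
From 10:44 to 15:24 is 4 h 40 min.

4 h 40 min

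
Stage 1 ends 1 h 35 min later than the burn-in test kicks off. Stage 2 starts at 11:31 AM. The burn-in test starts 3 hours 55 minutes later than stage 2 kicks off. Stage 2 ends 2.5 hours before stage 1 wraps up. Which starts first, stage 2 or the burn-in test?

stage 2

The burn-in test starts at 11:31 AM + 235 min = 3:26 PM.
Stage 2 starts at 11:31 AM and the burn-in test starts at 3:26 PM, so stage 2 is first.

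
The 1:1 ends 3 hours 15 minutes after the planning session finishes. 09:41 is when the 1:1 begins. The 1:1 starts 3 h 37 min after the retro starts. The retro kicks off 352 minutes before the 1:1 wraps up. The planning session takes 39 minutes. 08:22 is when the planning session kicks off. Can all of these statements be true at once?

The planning session ends at 08:22 + 39 min = 09:01.
The 1:1 ends at 09:01 + 195 min = 12:16.
The retro starts at 12:16 − 352 min = 06:24.
The 1:1 starts at 06:24 + 217 min = 10:01.
But the 1:1 is also said to start at 09:41 — a 20-minute conflict.

No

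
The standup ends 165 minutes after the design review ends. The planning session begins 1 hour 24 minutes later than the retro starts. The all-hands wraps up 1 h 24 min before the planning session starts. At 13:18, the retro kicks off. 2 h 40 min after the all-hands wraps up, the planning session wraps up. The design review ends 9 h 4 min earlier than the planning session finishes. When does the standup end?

The planning session starts at 13:18 + 84 min = 14:42.
The all-hands ends at 14:42 − 84 min = 13:18.
The planning session ends at 13:18 + 160 min = 15:58.
The design review ends at 15:58 − 544 min = 06:54.
The standup ends at 06:54 + 165 min = 09:39.

09:39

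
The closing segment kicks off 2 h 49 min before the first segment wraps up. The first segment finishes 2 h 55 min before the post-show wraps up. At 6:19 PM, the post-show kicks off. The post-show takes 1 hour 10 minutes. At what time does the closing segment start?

The post-show ends at 6:19 PM + 70 min = 7:29 PM.
The first segment ends at 7:29 PM − 175 min = 4:34 PM.
The closing segment starts at 4:34 PM − 169 min = 1:45 PM.

1:45 PM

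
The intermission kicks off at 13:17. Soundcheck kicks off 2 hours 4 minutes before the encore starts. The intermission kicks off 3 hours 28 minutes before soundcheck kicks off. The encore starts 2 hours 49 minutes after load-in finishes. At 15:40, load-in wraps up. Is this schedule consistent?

No

The encore starts at 15:40 + 169 min = 18:29.
Soundcheck starts at 18:29 − 124 min = 16:25.
The intermission starts at 16:25 − 208 min = 12:57.
But the intermission is also said to start at 13:17 — a 20-minute conflict.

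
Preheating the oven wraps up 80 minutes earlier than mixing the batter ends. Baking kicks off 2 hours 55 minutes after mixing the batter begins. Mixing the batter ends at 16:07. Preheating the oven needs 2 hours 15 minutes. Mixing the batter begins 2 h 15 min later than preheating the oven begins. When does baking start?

Preheating the oven ends at 16:07 − 80 min = 14:47.
Preheating the oven starts at 14:47 − 135 min = 12:32.
Mixing the batter starts at 12:32 + 135 min = 14:47.
Baking starts at 14:47 + 175 min = 17:42.

17:42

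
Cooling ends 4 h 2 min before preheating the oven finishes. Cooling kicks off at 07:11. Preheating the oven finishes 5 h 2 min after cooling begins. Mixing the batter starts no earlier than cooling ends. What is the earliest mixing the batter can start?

Preheating the oven ends at 07:11 + 302 min = 12:13.
Cooling ends at 12:13 − 242 min = 08:11.
Mixing the batter is bounded by cooling, so the earliest it can start is 08:11.

08:11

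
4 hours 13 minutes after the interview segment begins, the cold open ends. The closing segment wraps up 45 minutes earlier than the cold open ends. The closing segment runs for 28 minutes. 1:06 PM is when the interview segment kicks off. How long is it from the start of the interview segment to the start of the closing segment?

3 hours

The cold open ends at 1:06 PM + 253 min = 5:19 PM.
The closing segment ends at 5:19 PM − 45 min = 4:34 PM.
The closing segment starts at 4:34 PM − 28 min = 4:06 PM.
From 1:06 PM to 4:06 PM is 3 hours.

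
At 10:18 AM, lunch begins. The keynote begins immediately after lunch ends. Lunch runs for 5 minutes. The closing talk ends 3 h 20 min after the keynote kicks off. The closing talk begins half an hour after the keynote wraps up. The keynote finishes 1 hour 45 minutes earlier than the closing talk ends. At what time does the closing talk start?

Lunch ends at 10:18 AM + 5 min = 10:23 AM.
So the keynote starts at 10:23 AM.
The closing talk ends at 10:23 AM + 200 min = 1:43 PM.
The keynote ends at 1:43 PM − 105 min = 11:58 AM.
The closing talk starts at 11:58 AM + 30 min = 12:28 PM.

12:28 PM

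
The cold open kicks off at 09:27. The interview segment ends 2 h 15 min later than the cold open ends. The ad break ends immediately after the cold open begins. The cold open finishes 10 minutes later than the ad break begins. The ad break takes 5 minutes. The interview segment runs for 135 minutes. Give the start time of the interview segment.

09:32

The ad break ends at 09:27.
The ad break starts at 09:27 − 5 min = 09:22.
The cold open ends at 09:22 + 10 min = 09:32.
The interview segment ends at 09:32 + 135 min = 11:47.
The interview segment starts at 11:47 − 135 min = 09:32.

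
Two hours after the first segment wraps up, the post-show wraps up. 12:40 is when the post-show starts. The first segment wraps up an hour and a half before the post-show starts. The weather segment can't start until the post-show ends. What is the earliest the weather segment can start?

The first segment ends at 12:40 − 90 min = 11:10.
The post-show ends at 11:10 + 120 min = 13:10.
The weather segment is bounded by the post-show, so the earliest it can start is 13:10.

13:10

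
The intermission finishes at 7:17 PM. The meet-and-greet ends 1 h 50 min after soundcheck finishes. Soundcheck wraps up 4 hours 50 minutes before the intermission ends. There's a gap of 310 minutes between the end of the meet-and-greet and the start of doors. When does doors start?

9:27 PM

Soundcheck ends at 7:17 PM − 290 min = 2:27 PM.
The meet-and-greet ends at 2:27 PM + 110 min = 4:17 PM.
Doors starts at 4:17 PM + 310 min = 9:27 PM.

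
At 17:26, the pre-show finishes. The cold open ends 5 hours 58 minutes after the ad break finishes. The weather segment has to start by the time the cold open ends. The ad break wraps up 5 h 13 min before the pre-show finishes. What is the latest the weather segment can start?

The ad break ends at 17:26 − 313 min = 12:13.
The cold open ends at 12:13 + 358 min = 18:11.
The weather segment is bounded by the cold open, so the latest it can start is 18:11.

18:11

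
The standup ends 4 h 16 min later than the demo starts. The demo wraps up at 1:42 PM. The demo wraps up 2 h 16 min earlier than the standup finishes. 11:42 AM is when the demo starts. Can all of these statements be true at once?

The standup ends at 11:42 AM + 256 min = 3:58 PM.
The demo ends at 3:58 PM − 136 min = 1:42 PM.
That matches the stated 1:42 PM, so the schedule is consistent.

Yes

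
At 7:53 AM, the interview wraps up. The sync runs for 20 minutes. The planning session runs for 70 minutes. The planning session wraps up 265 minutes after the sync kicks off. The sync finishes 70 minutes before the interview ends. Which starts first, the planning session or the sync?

the sync

The sync ends at 7:53 AM − 70 min = 6:43 AM.
The sync starts at 6:43 AM − 20 min = 6:23 AM.
The planning session ends at 6:23 AM + 265 min = 10:48 AM.
The planning session starts at 10:48 AM − 70 min = 9:38 AM.
The planning session starts at 9:38 AM and the sync starts at 6:23 AM, so the sync is first.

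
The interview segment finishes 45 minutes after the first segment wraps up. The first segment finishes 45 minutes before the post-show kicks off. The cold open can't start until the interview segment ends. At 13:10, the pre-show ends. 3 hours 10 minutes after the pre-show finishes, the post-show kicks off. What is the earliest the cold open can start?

The post-show starts at 13:10 + 190 min = 16:20.
The first segment ends at 16:20 − 45 min = 15:35.
The interview segment ends at 15:35 + 45 min = 16:20.
The cold open is bounded by the interview segment, so the earliest it can start is 16:20.

16:20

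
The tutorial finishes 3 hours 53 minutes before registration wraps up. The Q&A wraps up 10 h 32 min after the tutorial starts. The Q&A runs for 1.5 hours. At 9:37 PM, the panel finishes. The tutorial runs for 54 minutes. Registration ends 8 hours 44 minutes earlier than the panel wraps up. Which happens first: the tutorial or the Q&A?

the tutorial

Registration ends at 9:37 PM − 524 min = 12:53 PM.
The tutorial ends at 12:53 PM − 233 min = 9:00 AM.
The tutorial starts at 9:00 AM − 54 min = 8:06 AM.
The Q&A ends at 8:06 AM + 632 min = 6:38 PM.
The Q&A starts at 6:38 PM − 90 min = 5:08 PM.
The tutorial starts at 8:06 AM and the Q&A starts at 5:08 PM, so the tutorial is first.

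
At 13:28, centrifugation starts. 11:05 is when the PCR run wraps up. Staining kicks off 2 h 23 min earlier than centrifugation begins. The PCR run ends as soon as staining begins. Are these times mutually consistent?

Yes

Staining starts at 13:28 − 143 min = 11:05.
So the PCR run ends at 11:05.
That matches the stated 11:05, so the schedule is consistent.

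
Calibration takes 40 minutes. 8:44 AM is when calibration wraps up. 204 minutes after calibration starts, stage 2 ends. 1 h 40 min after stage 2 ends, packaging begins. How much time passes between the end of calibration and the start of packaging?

264 minutes

Calibration starts at 8:44 AM − 40 min = 8:04 AM.
Stage 2 ends at 8:04 AM + 204 min = 11:28 AM.
Packaging starts at 11:28 AM + 100 min = 1:08 PM.
From 8:44 AM to 1:08 PM is 264 minutes.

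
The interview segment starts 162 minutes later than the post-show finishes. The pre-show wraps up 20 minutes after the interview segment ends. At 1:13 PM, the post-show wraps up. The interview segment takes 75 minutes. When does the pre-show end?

5:30 PM

The interview segment starts at 1:13 PM + 162 min = 3:55 PM.
The interview segment ends at 3:55 PM + 75 min = 5:10 PM.
The pre-show ends at 5:10 PM + 20 min = 5:30 PM.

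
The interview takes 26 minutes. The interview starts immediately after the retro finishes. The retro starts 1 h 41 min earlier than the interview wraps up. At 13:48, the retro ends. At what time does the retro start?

The interview starts at 13:48.
The interview ends at 13:48 + 26 min = 14:14.
The retro starts at 14:14 − 101 min = 12:33.

12:33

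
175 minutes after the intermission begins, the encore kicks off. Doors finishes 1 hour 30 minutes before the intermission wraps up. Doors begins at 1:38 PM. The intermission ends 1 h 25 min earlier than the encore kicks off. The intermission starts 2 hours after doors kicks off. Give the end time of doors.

The intermission starts at 1:38 PM + 120 min = 3:38 PM.
The encore starts at 3:38 PM + 175 min = 6:33 PM.
The intermission ends at 6:33 PM − 85 min = 5:08 PM.
Doors ends at 5:08 PM − 90 min = 3:38 PM.

3:38 PM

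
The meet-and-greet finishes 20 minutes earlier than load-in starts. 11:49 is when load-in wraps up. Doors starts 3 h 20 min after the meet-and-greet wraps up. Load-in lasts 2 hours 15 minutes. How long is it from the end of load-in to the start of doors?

45 minutes

Load-in starts at 11:49 − 135 min = 09:34.
The meet-and-greet ends at 09:34 − 20 min = 09:14.
Doors starts at 09:14 + 200 min = 12:34.
From 11:49 to 12:34 is 45 minutes.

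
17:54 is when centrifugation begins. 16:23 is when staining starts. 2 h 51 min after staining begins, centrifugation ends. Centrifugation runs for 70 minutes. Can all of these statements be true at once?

No

Centrifugation ends at 16:23 + 171 min = 19:14.
Centrifugation starts at 19:14 − 70 min = 18:04.
But centrifugation is also said to start at 17:54 — a 10-minute conflict.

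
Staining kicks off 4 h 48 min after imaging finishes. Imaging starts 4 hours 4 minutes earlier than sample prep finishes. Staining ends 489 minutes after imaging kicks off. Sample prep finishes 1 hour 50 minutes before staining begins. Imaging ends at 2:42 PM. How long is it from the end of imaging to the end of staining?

7 h 3 min

Staining starts at 2:42 PM + 288 min = 7:30 PM.
Sample prep ends at 7:30 PM − 110 min = 5:40 PM.
Imaging starts at 5:40 PM − 244 min = 1:36 PM.
Staining ends at 1:36 PM + 489 min = 9:45 PM.
From 2:42 PM to 9:45 PM is 7 h 3 min.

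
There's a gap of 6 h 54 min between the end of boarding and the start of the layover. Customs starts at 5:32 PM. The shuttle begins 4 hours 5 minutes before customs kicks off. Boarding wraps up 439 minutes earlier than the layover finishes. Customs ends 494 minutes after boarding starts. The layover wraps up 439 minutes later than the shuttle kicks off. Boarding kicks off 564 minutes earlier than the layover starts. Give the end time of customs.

7:11 PM

The shuttle starts at 5:32 PM − 245 min = 1:27 PM.
The layover ends at 1:27 PM + 439 min = 8:46 PM.
Boarding ends at 8:46 PM − 439 min = 1:27 PM.
The layover starts at 1:27 PM + 414 min = 8:21 PM.
Boarding starts at 8:21 PM − 564 min = 10:57 AM.
Customs ends at 10:57 AM + 494 min = 7:11 PM.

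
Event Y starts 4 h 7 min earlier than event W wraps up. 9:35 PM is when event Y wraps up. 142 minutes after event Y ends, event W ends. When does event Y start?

Event W ends at 9:35 PM + 142 min = 11:57 PM.
Event Y starts at 11:57 PM − 247 min = 7:50 PM.

7:50 PM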